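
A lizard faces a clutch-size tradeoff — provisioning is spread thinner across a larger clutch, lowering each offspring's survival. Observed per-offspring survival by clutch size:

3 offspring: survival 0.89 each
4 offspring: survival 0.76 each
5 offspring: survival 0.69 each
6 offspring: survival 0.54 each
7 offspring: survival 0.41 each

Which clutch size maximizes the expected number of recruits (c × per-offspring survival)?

Expected recruits = c × s(c):
  c=3: 3 × 0.89 = 2.670
  c=4: 4 × 0.76 = 3.040
  c=5: 5 × 0.69 = 3.450
  c=6: 6 × 0.54 = 3.240
  c=7: 7 × 0.41 = 2.870
Maximum at c = 5 (3.450 recruits).

5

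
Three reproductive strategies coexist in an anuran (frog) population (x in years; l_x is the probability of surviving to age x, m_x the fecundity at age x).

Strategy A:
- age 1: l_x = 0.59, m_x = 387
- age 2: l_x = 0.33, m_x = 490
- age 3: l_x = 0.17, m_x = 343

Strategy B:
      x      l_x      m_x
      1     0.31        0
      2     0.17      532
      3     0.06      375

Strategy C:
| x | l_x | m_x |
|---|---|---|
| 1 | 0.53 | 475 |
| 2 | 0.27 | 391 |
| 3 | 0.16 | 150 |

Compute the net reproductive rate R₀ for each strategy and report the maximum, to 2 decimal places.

448.34

Strategy A: R₀ = 0.59×387 + 0.33×490 + 0.17×343 = 448.3400
Strategy B: R₀ = 0.31×0 + 0.17×532 + 0.06×375 = 112.9400
Strategy C: R₀ = 0.53×475 + 0.27×391 + 0.16×150 = 381.3200
Highest R₀: strategy A with 448.3400.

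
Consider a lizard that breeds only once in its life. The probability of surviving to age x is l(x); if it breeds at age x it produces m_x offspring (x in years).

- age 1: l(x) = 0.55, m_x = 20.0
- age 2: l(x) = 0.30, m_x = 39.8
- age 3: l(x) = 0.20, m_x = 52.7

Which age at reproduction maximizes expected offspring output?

2

Expected offspring if breeding at age x = l(x) × m_x:
  age 1: 0.55 × 20.0 = 11.000
  age 2: 0.30 × 39.8 = 11.940
  age 3: 0.20 × 52.7 = 10.540
Maximum at age 2 (11.940).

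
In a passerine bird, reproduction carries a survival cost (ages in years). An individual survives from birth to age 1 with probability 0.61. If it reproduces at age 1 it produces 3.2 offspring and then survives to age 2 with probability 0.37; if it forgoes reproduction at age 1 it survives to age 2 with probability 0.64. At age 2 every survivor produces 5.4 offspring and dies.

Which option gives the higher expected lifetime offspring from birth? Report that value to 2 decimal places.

3.17

breed at age 1: R₀ = 0.61 × (3.2 + 0.37 × 5.4) = 0.61 × 5.1980 = 3.1708
delay to age 2: R₀ = 0.61 × (0.64 × 5.4) = 0.61 × 3.4560 = 2.1082
Higher: breed at age 1 (3.1708).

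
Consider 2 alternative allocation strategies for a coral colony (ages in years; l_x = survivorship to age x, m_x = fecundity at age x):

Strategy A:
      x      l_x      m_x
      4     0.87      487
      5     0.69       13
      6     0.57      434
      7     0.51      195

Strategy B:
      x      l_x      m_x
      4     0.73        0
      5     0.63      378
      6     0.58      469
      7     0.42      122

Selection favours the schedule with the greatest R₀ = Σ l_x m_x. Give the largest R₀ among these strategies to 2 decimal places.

Strategy A: R₀ = 0.87×487 + 0.69×13 + 0.57×434 + 0.51×195 = 779.4900
Strategy B: R₀ = 0.73×0 + 0.63×378 + 0.58×469 + 0.42×122 = 561.4000
Highest R₀: strategy A with 779.4900.

779.49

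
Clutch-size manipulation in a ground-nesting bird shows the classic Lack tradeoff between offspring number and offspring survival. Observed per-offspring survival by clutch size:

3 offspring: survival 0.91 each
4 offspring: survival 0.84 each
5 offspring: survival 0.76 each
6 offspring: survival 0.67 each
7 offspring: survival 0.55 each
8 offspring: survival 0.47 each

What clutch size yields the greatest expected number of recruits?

Expected recruits = c × s(c):
  c=3: 3 × 0.91 = 2.730
  c=4: 4 × 0.84 = 3.360
  c=5: 5 × 0.76 = 3.800
  c=6: 6 × 0.67 = 4.020
  c=7: 7 × 0.55 = 3.850
  c=8: 8 × 0.47 = 3.760
Maximum at c = 6 (4.020 recruits).

6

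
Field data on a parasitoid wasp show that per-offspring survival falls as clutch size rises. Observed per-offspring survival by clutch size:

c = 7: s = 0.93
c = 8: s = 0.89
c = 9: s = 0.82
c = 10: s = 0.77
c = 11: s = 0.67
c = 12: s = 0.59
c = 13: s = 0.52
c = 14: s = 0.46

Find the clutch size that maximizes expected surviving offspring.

Expected surviving offspring = c × s(c):
  c=7: 7 × 0.93 = 6.510
  c=8: 8 × 0.89 = 7.120
  c=9: 9 × 0.82 = 7.380
  c=10: 10 × 0.77 = 7.700
  c=11: 11 × 0.67 = 7.370
  c=12: 12 × 0.59 = 7.080
  c=13: 13 × 0.52 = 6.760
  c=14: 14 × 0.46 = 6.440
Maximum at c = 10 (7.700 surviving offspring).

10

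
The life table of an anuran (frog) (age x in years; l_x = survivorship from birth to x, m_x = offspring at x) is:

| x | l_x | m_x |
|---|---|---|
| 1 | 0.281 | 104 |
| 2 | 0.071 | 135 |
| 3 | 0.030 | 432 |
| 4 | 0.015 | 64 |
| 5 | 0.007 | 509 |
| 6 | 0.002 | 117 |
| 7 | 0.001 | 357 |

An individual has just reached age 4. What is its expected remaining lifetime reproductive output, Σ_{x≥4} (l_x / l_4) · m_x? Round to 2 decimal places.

340.93

l_4 = 0.015. Conditional survival from age 4 to x is l_x / l_4.
  x=4: (0.015/0.015) × 64 = 64.0000
  x=5: (0.007/0.015) × 509 = 237.5333
  x=6: (0.002/0.015) × 117 = 15.6000
  x=7: (0.001/0.015) × 357 = 23.8000
Sum = 64.0000 + 237.5333 + 15.6000 + 23.8000 = 340.9333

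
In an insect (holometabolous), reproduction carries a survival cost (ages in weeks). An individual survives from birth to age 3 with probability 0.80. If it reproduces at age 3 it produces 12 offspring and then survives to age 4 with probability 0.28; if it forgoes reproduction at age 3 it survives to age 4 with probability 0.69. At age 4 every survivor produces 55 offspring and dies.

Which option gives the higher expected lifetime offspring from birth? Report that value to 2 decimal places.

breed at age 3: R₀ = 0.80 × (12 + 0.28 × 55) = 0.80 × 27.4000 = 21.9200
delay to age 4: R₀ = 0.80 × (0.69 × 55) = 0.80 × 37.9500 = 30.3600
Higher: delay to age 4 (30.3600).

30.36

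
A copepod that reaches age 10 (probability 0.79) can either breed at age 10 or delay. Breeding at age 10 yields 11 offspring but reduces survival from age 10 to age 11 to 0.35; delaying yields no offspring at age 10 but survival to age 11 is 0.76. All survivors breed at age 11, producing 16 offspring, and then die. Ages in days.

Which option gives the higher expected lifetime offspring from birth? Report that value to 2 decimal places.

13.11

breed at age 10: R₀ = 0.79 × (11 + 0.35 × 16) = 0.79 × 16.6000 = 13.1140
delay to age 11: R₀ = 0.79 × (0.76 × 16) = 0.79 × 12.1600 = 9.6064
Higher: breed at age 10 (13.1140).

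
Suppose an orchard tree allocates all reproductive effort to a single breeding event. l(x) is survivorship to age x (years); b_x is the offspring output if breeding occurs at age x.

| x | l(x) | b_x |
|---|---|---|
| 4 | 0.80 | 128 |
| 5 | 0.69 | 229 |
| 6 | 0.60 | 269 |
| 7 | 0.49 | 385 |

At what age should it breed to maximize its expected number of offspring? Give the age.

7

Expected offspring if breeding at age x = l(x) × b_x:
  age 4: 0.80 × 128 = 102.400
  age 5: 0.69 × 229 = 158.010
  age 6: 0.60 × 269 = 161.400
  age 7: 0.49 × 385 = 188.650
Maximum at age 7 (188.650).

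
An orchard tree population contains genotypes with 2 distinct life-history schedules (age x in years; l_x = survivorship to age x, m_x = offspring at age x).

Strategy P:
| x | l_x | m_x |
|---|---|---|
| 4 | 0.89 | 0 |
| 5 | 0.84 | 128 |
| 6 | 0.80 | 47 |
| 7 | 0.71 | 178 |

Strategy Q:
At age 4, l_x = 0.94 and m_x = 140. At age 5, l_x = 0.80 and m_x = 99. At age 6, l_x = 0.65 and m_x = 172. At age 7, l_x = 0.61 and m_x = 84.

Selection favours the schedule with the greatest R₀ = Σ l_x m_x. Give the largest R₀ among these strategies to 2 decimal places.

373.84

Strategy P: R₀ = 0.89×0 + 0.84×128 + 0.80×47 + 0.71×178 = 271.5000
Strategy Q: R₀ = 0.94×140 + 0.80×99 + 0.65×172 + 0.61×84 = 373.8400
Highest R₀: strategy Q with 373.8400.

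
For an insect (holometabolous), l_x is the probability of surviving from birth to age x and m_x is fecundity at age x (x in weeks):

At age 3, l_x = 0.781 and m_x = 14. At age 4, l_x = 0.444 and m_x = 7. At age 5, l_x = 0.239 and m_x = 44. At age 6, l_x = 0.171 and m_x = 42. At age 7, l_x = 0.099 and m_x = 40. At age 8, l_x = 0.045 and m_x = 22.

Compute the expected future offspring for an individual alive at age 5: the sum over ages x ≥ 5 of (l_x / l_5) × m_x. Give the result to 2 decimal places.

l_5 = 0.239. Conditional survival from age 5 to x is l_x / l_5.
  x=5: (0.239/0.239) × 44 = 44.0000
  x=6: (0.171/0.239) × 42 = 30.0502
  x=7: (0.099/0.239) × 40 = 16.5690
  x=8: (0.045/0.239) × 22 = 4.1423
Sum = 44.0000 + 30.0502 + 16.5690 + 4.1423 = 94.7615

94.76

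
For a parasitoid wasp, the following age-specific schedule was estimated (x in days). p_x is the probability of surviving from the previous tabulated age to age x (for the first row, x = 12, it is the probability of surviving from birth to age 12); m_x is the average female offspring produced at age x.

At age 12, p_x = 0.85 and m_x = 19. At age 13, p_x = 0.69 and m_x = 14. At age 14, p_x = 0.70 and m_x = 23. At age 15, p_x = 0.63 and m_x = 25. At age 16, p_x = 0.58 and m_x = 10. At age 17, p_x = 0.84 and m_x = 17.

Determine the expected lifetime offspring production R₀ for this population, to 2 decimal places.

43.91

Survivorship from birth: l_x = p_12·p_13·…·p_x.
  l_12 = 0.85000
  l_13 = 0.58650
  l_14 = 0.41055
  l_15 = 0.25865
  l_16 = 0.15001
  l_17 = 0.12601
R₀ = Σ l_x m_x:
  age 12: 0.85000 × 19 = 16.1500
  age 13: 0.58650 × 14 = 8.2110
  age 14: 0.41055 × 23 = 9.4427
  age 15: 0.25865 × 25 = 6.4662
  age 16: 0.15001 × 10 = 1.5001
  age 17: 0.12601 × 17 = 2.1422
R₀ = 16.1500 + 8.2110 + 9.4427 + 6.4662 + 1.5001 + 2.1422 = 43.9122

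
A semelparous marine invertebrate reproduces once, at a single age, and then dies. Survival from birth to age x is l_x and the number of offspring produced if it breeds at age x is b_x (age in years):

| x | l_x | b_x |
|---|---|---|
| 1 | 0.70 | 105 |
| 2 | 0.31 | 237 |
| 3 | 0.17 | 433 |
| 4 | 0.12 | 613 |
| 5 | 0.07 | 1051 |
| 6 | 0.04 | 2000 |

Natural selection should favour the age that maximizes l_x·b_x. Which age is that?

Expected offspring if breeding at age x = l_x × b_x:
  age 1: 0.70 × 105 = 73.500
  age 2: 0.31 × 237 = 73.470
  age 3: 0.17 × 433 = 73.610
  age 4: 0.12 × 613 = 73.560
  age 5: 0.07 × 1051 = 73.570
  age 6: 0.04 × 2000 = 80.000
Maximum at age 6 (80.000).

6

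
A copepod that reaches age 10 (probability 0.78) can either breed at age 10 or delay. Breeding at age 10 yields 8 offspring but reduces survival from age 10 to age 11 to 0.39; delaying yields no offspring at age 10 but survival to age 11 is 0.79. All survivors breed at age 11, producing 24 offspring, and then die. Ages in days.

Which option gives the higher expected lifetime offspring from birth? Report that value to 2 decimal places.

14.79

breed at age 10: R₀ = 0.78 × (8 + 0.39 × 24) = 0.78 × 17.3600 = 13.5408
delay to age 11: R₀ = 0.78 × (0.79 × 24) = 0.78 × 18.9600 = 14.7888
Higher: delay to age 11 (14.7888).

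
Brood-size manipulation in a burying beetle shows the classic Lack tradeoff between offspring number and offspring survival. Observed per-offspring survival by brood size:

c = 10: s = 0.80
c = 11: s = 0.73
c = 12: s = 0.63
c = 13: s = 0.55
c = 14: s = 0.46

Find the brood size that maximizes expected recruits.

11

Expected recruits = c × s(c):
  c=10: 10 × 0.80 = 8.000
  c=11: 11 × 0.73 = 8.030
  c=12: 12 × 0.63 = 7.560
  c=13: 13 × 0.55 = 7.150
  c=14: 14 × 0.46 = 6.440
Maximum at c = 11 (8.030 recruits).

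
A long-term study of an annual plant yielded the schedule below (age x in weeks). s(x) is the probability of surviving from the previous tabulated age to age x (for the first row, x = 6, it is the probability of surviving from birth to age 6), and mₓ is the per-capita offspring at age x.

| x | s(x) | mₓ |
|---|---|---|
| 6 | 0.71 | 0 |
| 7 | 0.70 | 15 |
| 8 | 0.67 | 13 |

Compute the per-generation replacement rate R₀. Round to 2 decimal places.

Survivorship from birth: l_x = s_6·s_7·…·s_x.
  l_6 = 0.71000
  l_7 = 0.49700
  l_8 = 0.33299
R₀ = Σ l_x mₓ:
  age 6: 0.71000 × 0 = 0.0000
  age 7: 0.49700 × 15 = 7.4550
  age 8: 0.33299 × 13 = 4.3289
R₀ = 0.0000 + 7.4550 + 4.3289 = 11.7839

11.78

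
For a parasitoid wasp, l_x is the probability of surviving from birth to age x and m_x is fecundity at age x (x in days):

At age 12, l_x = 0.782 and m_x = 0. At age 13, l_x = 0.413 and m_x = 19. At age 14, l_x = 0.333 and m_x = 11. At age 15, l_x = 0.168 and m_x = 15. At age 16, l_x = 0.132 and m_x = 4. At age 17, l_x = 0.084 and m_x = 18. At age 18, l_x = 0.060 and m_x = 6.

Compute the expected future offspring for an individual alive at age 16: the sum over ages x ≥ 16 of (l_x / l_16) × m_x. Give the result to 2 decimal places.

l_16 = 0.132. Conditional survival from age 16 to x is l_x / l_16.
  x=16: (0.132/0.132) × 4 = 4.0000
  x=17: (0.084/0.132) × 18 = 11.4545
  x=18: (0.060/0.132) × 6 = 2.7273
Sum = 4.0000 + 11.4545 + 2.7273 = 18.1818

18.18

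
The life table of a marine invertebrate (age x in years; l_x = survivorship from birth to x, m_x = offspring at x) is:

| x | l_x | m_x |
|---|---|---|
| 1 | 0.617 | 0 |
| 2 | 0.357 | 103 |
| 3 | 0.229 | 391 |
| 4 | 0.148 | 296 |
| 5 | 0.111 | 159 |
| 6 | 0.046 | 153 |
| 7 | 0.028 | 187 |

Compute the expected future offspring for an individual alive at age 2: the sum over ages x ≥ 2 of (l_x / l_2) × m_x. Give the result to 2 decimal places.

560.34

l_2 = 0.357. Conditional survival from age 2 to x is l_x / l_2.
  x=2: (0.357/0.357) × 103 = 103.0000
  x=3: (0.229/0.357) × 391 = 250.8095
  x=4: (0.148/0.357) × 296 = 122.7115
  x=5: (0.111/0.357) × 159 = 49.4370
  x=6: (0.046/0.357) × 153 = 19.7143
  x=7: (0.028/0.357) × 187 = 14.6667
Sum = 103.0000 + 250.8095 + 122.7115 + 49.4370 + 19.7143 + 14.6667 = 560.3389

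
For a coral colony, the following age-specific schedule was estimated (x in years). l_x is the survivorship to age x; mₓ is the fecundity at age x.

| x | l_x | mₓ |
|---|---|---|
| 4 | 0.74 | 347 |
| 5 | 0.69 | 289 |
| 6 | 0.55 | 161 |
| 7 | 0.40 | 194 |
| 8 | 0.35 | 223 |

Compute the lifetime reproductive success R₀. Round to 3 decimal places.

R₀ = Σ l_x mₓ:
  age 4: 0.74 × 347 = 256.7800
  age 5: 0.69 × 289 = 199.4100
  age 6: 0.55 × 161 = 88.5500
  age 7: 0.40 × 194 = 77.6000
  age 8: 0.35 × 223 = 78.0500
R₀ = 256.7800 + 199.4100 + 88.5500 + 77.6000 + 78.0500 = 700.3900

700.390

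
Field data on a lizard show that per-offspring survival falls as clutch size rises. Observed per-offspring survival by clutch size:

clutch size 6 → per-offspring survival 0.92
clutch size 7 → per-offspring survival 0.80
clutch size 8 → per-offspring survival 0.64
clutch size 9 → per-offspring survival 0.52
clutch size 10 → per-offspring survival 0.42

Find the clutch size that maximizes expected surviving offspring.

Expected surviving offspring = c × s(c):
  c=6: 6 × 0.92 = 5.520
  c=7: 7 × 0.80 = 5.600
  c=8: 8 × 0.64 = 5.120
  c=9: 9 × 0.52 = 4.680
  c=10: 10 × 0.42 = 4.200
Maximum at c = 7 (5.600 surviving offspring).

7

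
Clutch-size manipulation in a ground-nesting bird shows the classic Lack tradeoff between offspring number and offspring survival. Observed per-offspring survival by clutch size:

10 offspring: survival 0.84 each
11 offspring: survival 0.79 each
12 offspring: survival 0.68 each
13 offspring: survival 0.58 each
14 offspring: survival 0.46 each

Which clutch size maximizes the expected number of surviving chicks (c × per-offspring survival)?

11

Expected surviving chicks = c × s(c):
  c=10: 10 × 0.84 = 8.400
  c=11: 11 × 0.79 = 8.690
  c=12: 12 × 0.68 = 8.160
  c=13: 13 × 0.58 = 7.540
  c=14: 14 × 0.46 = 6.440
Maximum at c = 11 (8.690 surviving chicks).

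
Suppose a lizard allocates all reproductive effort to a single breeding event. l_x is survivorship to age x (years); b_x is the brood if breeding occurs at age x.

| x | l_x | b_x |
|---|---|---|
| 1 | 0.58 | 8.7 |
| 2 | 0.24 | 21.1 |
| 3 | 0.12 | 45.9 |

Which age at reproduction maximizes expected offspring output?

Expected offspring if breeding at age x = l_x × b_x:
  age 1: 0.58 × 8.7 = 5.046
  age 2: 0.24 × 21.1 = 5.064
  age 3: 0.12 × 45.9 = 5.508
Maximum at age 3 (5.508).

3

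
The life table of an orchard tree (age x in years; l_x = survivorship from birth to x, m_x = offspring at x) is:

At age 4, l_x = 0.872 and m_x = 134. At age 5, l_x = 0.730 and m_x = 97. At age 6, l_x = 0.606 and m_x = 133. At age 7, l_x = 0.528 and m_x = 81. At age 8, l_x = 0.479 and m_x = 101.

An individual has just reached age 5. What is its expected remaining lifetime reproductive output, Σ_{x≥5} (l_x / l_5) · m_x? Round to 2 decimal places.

332.27

l_5 = 0.730. Conditional survival from age 5 to x is l_x / l_5.
  x=5: (0.730/0.730) × 97 = 97.0000
  x=6: (0.606/0.730) × 133 = 110.4082
  x=7: (0.528/0.730) × 81 = 58.5863
  x=8: (0.479/0.730) × 101 = 66.2726
Sum = 97.0000 + 110.4082 + 58.5863 + 66.2726 = 332.2671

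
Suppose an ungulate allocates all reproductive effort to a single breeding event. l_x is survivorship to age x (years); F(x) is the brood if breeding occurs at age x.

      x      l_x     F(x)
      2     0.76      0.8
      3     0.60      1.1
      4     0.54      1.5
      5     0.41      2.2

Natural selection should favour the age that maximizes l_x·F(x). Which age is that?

Expected offspring if breeding at age x = l_x × F(x):
  age 2: 0.76 × 0.8 = 0.608
  age 3: 0.60 × 1.1 = 0.660
  age 4: 0.54 × 1.5 = 0.810
  age 5: 0.41 × 2.2 = 0.902
Maximum at age 5 (0.902).

5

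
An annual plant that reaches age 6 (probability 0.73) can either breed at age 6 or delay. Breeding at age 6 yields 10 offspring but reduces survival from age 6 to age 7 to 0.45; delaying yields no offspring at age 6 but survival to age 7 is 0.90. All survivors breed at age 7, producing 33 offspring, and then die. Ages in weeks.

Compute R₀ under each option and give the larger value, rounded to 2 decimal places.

breed at age 6: R₀ = 0.73 × (10 + 0.45 × 33) = 0.73 × 24.8500 = 18.1405
delay to age 7: R₀ = 0.73 × (0.90 × 33) = 0.73 × 29.7000 = 21.6810
Higher: delay to age 7 (21.6810).

21.68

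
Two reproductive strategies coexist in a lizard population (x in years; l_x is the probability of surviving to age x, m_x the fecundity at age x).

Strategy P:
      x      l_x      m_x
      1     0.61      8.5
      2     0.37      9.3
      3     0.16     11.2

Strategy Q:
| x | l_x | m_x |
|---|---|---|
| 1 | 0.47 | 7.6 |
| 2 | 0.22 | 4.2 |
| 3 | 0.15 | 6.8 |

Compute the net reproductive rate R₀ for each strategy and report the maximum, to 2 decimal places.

10.42

Strategy P: R₀ = 0.61×8.5 + 0.37×9.3 + 0.16×11.2 = 10.4180
Strategy Q: R₀ = 0.47×7.6 + 0.22×4.2 + 0.15×6.8 = 5.5160
Highest R₀: strategy P with 10.4180.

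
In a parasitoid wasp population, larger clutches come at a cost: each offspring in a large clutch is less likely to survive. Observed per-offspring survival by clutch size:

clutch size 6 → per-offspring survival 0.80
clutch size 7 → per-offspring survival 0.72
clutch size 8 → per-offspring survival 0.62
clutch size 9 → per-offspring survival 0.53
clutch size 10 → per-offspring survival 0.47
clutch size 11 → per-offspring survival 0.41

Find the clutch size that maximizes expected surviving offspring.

Expected surviving offspring = c × s(c):
  c=6: 6 × 0.80 = 4.800
  c=7: 7 × 0.72 = 5.040
  c=8: 8 × 0.62 = 4.960
  c=9: 9 × 0.53 = 4.770
  c=10: 10 × 0.47 = 4.700
  c=11: 11 × 0.41 = 4.510
Maximum at c = 7 (5.040 surviving offspring).

7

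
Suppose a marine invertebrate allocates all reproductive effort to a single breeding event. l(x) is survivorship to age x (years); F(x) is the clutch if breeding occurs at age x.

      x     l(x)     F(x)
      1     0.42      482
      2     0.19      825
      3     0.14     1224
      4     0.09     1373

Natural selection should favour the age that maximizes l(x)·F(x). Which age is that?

Expected offspring if breeding at age x = l(x) × F(x):
  age 1: 0.42 × 482 = 202.440
  age 2: 0.19 × 825 = 156.750
  age 3: 0.14 × 1224 = 171.360
  age 4: 0.09 × 1373 = 123.570
Maximum at age 1 (202.440).

1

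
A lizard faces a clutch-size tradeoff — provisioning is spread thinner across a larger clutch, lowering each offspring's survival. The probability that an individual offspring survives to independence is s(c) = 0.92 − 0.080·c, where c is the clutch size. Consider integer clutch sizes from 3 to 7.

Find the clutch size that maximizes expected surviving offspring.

Expected surviving offspring = c × s(c):
  c=3: 3 × 0.680 = 2.040
  c=4: 4 × 0.600 = 2.400
  c=5: 5 × 0.520 = 2.600
  c=6: 6 × 0.440 = 2.640
  c=7: 7 × 0.360 = 2.520
Maximum at c = 6 (2.640 surviving offspring).

6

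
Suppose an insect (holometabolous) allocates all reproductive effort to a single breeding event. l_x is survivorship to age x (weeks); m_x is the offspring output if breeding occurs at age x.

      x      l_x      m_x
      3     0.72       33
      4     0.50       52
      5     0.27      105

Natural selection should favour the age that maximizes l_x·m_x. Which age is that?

Expected offspring if breeding at age x = l_x × m_x:
  age 3: 0.72 × 33 = 23.760
  age 4: 0.50 × 52 = 26.000
  age 5: 0.27 × 105 = 28.350
Maximum at age 5 (28.350).

5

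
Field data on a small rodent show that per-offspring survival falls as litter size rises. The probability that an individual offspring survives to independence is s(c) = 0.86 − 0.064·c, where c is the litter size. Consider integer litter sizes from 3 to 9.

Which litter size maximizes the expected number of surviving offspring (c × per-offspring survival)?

Expected surviving offspring = c × s(c):
  c=3: 3 × 0.668 = 2.004
  c=4: 4 × 0.604 = 2.416
  c=5: 5 × 0.540 = 2.700
  c=6: 6 × 0.476 = 2.856
  c=7: 7 × 0.412 = 2.884
  c=8: 8 × 0.348 = 2.784
  c=9: 9 × 0.284 = 2.556
Maximum at c = 7 (2.884 surviving offspring).

7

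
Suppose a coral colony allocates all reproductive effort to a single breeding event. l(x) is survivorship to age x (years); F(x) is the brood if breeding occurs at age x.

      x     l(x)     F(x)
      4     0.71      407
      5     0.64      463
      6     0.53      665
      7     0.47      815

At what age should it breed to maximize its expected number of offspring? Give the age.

7

Expected offspring if breeding at age x = l(x) × F(x):
  age 4: 0.71 × 407 = 288.970
  age 5: 0.64 × 463 = 296.320
  age 6: 0.53 × 665 = 352.450
  age 7: 0.47 × 815 = 383.050
Maximum at age 7 (383.050).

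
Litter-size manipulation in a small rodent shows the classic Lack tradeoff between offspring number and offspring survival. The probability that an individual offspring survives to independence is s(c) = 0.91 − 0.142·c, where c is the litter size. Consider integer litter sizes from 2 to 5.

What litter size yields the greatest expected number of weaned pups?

3

Expected weaned pups = c × s(c):
  c=2: 2 × 0.626 = 1.252
  c=3: 3 × 0.484 = 1.452
  c=4: 4 × 0.342 = 1.368
  c=5: 5 × 0.200 = 1.000
Maximum at c = 3 (1.452 weaned pups).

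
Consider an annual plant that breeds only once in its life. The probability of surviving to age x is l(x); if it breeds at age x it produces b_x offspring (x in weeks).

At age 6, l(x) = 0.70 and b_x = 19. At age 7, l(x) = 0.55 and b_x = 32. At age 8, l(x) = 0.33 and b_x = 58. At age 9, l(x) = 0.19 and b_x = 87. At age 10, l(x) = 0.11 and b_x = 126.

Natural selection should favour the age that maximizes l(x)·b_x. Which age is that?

8

Expected offspring if breeding at age x = l(x) × b_x:
  age 6: 0.70 × 19 = 13.300
  age 7: 0.55 × 32 = 17.600
  age 8: 0.33 × 58 = 19.140
  age 9: 0.19 × 87 = 16.530
  age 10: 0.11 × 126 = 13.860
Maximum at age 8 (19.140).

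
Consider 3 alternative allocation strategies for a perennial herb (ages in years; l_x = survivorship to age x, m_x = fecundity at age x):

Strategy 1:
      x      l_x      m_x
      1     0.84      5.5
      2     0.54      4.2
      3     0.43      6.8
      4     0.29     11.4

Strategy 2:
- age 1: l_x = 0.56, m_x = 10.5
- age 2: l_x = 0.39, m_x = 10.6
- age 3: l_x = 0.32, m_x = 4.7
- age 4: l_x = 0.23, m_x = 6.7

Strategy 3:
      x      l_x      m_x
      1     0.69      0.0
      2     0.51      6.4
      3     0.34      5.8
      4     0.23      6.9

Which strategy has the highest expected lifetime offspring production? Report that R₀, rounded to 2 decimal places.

Strategy 1: R₀ = 0.84×5.5 + 0.54×4.2 + 0.43×6.8 + 0.29×11.4 = 13.1180
Strategy 2: R₀ = 0.56×10.5 + 0.39×10.6 + 0.32×4.7 + 0.23×6.7 = 13.0590
Strategy 3: R₀ = 0.69×0.0 + 0.51×6.4 + 0.34×5.8 + 0.23×6.9 = 6.8230
Highest R₀: strategy 1 with 13.1180.

13.12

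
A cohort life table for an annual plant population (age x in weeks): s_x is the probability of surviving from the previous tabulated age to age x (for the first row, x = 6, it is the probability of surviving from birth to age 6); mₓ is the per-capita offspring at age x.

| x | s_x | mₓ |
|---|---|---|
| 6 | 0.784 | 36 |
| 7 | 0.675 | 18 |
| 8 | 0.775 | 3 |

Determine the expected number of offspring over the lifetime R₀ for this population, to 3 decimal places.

Survivorship from birth: l_x = s_6·s_7·…·s_x.
  l_6 = 0.78400
  l_7 = 0.52920
  l_8 = 0.41013
R₀ = Σ l_x mₓ:
  age 6: 0.78400 × 36 = 28.2240
  age 7: 0.52920 × 18 = 9.5256
  age 8: 0.41013 × 3 = 1.2304
R₀ = 28.2240 + 9.5256 + 1.2304 = 38.9800

38.980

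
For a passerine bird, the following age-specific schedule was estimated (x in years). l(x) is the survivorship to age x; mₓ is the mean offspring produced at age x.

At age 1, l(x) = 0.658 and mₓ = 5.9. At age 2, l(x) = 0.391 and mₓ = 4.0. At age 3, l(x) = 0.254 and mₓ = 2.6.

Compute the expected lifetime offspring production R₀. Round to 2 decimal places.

6.11

R₀ = Σ l(x) mₓ:
  age 1: 0.658 × 5.9 = 3.8822
  age 2: 0.391 × 4.0 = 1.5640
  age 3: 0.254 × 2.6 = 0.6604
R₀ = 3.8822 + 1.5640 + 0.6604 = 6.1066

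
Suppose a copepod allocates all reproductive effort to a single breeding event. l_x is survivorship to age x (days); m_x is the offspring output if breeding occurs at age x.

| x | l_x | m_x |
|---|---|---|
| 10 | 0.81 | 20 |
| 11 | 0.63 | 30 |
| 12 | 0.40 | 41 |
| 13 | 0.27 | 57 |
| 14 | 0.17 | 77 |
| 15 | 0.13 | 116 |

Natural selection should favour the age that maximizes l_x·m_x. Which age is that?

Expected offspring if breeding at age x = l_x × m_x:
  age 10: 0.81 × 20 = 16.200
  age 11: 0.63 × 30 = 18.900
  age 12: 0.40 × 41 = 16.400
  age 13: 0.27 × 57 = 15.390
  age 14: 0.17 × 77 = 13.090
  age 15: 0.13 × 116 = 15.080
Maximum at age 11 (18.900).

11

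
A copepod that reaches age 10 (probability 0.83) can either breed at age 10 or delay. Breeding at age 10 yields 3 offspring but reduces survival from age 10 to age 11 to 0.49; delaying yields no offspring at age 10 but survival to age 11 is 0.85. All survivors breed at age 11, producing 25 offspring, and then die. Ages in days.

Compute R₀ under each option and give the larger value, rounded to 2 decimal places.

17.64

breed at age 10: R₀ = 0.83 × (3 + 0.49 × 25) = 0.83 × 15.2500 = 12.6575
delay to age 11: R₀ = 0.83 × (0.85 × 25) = 0.83 × 21.2500 = 17.6375
Higher: delay to age 11 (17.6375).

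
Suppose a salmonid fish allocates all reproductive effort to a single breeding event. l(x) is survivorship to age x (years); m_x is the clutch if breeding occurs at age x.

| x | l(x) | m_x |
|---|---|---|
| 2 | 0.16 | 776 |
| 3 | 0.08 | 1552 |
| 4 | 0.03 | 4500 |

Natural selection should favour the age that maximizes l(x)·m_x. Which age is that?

4

Expected offspring if breeding at age x = l(x) × m_x:
  age 2: 0.16 × 776 = 124.160
  age 3: 0.08 × 1552 = 124.160
  age 4: 0.03 × 4500 = 135.000
Maximum at age 4 (135.000).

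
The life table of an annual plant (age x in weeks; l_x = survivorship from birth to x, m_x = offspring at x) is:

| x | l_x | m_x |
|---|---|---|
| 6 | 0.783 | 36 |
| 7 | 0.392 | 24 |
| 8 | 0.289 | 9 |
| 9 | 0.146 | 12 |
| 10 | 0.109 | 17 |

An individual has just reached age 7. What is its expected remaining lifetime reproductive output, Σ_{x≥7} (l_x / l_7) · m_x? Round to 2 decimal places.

l_7 = 0.392. Conditional survival from age 7 to x is l_x / l_7.
  x=7: (0.392/0.392) × 24 = 24.0000
  x=8: (0.289/0.392) × 9 = 6.6352
  x=9: (0.146/0.392) × 12 = 4.4694
  x=10: (0.109/0.392) × 17 = 4.7270
Sum = 24.0000 + 6.6352 + 4.4694 + 4.7270 = 39.8316

39.83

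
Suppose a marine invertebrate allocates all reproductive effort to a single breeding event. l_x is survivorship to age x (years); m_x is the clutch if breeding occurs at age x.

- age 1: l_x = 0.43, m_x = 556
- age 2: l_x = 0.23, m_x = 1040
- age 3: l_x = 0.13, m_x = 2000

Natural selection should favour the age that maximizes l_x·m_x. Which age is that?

Expected offspring if breeding at age x = l_x × m_x:
  age 1: 0.43 × 556 = 239.080
  age 2: 0.23 × 1040 = 239.200
  age 3: 0.13 × 2000 = 260.000
Maximum at age 3 (260.000).

3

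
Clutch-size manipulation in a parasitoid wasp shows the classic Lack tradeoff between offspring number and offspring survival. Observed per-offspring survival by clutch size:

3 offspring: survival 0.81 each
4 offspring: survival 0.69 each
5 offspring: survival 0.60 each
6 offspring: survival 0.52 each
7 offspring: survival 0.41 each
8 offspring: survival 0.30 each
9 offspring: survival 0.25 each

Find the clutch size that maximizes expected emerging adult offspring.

Expected emerging adult offspring = c × s(c):
  c=3: 3 × 0.81 = 2.430
  c=4: 4 × 0.69 = 2.760
  c=5: 5 × 0.60 = 3.000
  c=6: 6 × 0.52 = 3.120
  c=7: 7 × 0.41 = 2.870
  c=8: 8 × 0.30 = 2.400
  c=9: 9 × 0.25 = 2.250
Maximum at c = 6 (3.120 emerging adult offspring).

6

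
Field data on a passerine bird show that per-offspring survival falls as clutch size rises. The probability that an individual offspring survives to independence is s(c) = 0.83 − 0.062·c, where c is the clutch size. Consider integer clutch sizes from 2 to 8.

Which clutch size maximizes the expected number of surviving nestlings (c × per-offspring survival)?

7

Expected surviving nestlings = c × s(c):
  c=2: 2 × 0.706 = 1.412
  c=3: 3 × 0.644 = 1.932
  c=4: 4 × 0.582 = 2.328
  c=5: 5 × 0.520 = 2.600
  c=6: 6 × 0.458 = 2.748
  c=7: 7 × 0.396 = 2.772
  c=8: 8 × 0.334 = 2.672
Maximum at c = 7 (2.772 surviving nestlings).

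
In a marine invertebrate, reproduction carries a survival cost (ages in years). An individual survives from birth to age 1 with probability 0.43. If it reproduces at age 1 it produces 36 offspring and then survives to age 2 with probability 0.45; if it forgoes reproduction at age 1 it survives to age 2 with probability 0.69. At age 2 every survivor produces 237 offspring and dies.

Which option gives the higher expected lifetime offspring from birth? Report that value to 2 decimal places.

breed at age 1: R₀ = 0.43 × (36 + 0.45 × 237) = 0.43 × 142.6500 = 61.3395
delay to age 2: R₀ = 0.43 × (0.69 × 237) = 0.43 × 163.5300 = 70.3179
Higher: delay to age 2 (70.3179).

70.32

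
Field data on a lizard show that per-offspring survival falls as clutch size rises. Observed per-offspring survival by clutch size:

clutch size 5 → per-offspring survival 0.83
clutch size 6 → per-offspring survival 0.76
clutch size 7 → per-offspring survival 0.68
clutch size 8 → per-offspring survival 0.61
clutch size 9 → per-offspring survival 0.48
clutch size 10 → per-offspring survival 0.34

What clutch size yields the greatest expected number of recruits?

Expected recruits = c × s(c):
  c=5: 5 × 0.83 = 4.150
  c=6: 6 × 0.76 = 4.560
  c=7: 7 × 0.68 = 4.760
  c=8: 8 × 0.61 = 4.880
  c=9: 9 × 0.48 = 4.320
  c=10: 10 × 0.34 = 3.400
Maximum at c = 8 (4.880 recruits).

8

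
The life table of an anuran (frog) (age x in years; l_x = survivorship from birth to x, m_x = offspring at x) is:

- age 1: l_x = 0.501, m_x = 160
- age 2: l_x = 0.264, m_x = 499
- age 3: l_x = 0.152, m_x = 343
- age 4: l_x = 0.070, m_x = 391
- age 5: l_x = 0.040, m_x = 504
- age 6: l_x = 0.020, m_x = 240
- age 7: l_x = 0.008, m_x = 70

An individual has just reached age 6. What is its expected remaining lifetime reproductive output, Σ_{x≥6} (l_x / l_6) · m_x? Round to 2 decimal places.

268.00

l_6 = 0.020. Conditional survival from age 6 to x is l_x / l_6.
  x=6: (0.020/0.020) × 240 = 240.0000
  x=7: (0.008/0.020) × 70 = 28.0000
Sum = 240.0000 + 28.0000 = 268.0000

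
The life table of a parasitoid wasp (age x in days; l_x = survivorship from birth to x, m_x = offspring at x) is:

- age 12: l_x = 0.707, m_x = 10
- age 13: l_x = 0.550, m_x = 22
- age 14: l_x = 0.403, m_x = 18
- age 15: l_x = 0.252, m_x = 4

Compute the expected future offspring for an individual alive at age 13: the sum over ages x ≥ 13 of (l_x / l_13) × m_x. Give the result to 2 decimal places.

l_13 = 0.550. Conditional survival from age 13 to x is l_x / l_13.
  x=13: (0.550/0.550) × 22 = 22.0000
  x=14: (0.403/0.550) × 18 = 13.1891
  x=15: (0.252/0.550) × 4 = 1.8327
Sum = 22.0000 + 13.1891 + 1.8327 = 37.0218

37.02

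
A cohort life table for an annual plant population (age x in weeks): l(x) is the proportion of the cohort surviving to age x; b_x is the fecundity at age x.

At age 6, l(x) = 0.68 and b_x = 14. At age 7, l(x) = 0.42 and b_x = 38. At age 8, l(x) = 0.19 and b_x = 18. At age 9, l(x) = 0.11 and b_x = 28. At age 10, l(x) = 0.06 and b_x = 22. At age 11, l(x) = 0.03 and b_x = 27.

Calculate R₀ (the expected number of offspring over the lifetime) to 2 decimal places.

34.11

R₀ = Σ l(x) b_x:
  age 6: 0.68 × 14 = 9.5200
  age 7: 0.42 × 38 = 15.9600
  age 8: 0.19 × 18 = 3.4200
  age 9: 0.11 × 28 = 3.0800
  age 10: 0.06 × 22 = 1.3200
  age 11: 0.03 × 27 = 0.8100
R₀ = 9.5200 + 15.9600 + 3.4200 + 3.0800 + 1.3200 + 0.8100 = 34.1100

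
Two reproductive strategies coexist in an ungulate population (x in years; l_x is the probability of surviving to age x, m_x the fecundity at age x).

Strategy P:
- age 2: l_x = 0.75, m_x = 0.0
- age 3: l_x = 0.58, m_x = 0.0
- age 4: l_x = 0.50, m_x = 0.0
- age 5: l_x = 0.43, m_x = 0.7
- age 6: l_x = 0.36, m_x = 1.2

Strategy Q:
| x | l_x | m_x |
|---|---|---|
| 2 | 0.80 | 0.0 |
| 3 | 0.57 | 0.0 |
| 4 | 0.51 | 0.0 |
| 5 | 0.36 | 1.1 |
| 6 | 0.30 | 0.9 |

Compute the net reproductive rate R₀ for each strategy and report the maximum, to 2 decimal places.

Strategy P: R₀ = 0.75×0.0 + 0.58×0.0 + 0.50×0.0 + 0.43×0.7 + 0.36×1.2 = 0.7330
Strategy Q: R₀ = 0.80×0.0 + 0.57×0.0 + 0.51×0.0 + 0.36×1.1 + 0.30×0.9 = 0.6660
Highest R₀: strategy P with 0.7330.

0.73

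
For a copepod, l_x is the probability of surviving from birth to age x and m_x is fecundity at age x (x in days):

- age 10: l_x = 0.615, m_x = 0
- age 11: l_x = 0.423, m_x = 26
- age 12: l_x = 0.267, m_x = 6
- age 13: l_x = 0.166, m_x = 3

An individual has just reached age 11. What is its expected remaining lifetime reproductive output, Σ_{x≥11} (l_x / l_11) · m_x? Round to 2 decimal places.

l_11 = 0.423. Conditional survival from age 11 to x is l_x / l_11.
  x=11: (0.423/0.423) × 26 = 26.0000
  x=12: (0.267/0.423) × 6 = 3.7872
  x=13: (0.166/0.423) × 3 = 1.1773
Sum = 26.0000 + 3.7872 + 1.1773 = 30.9645

30.96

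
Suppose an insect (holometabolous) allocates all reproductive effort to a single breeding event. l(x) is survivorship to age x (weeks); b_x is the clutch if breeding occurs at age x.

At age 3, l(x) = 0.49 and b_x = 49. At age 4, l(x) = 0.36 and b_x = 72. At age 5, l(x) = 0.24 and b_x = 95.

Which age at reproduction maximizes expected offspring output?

4

Expected offspring if breeding at age x = l(x) × b_x:
  age 3: 0.49 × 49 = 24.010
  age 4: 0.36 × 72 = 25.920
  age 5: 0.24 × 95 = 22.800
Maximum at age 4 (25.920).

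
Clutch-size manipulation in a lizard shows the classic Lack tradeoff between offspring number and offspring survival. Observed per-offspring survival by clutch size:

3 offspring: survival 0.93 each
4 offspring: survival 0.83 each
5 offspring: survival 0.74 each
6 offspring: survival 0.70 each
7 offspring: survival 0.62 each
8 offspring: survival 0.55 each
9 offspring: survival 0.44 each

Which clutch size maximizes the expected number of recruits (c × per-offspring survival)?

8

Expected recruits = c × s(c):
  c=3: 3 × 0.93 = 2.790
  c=4: 4 × 0.83 = 3.320
  c=5: 5 × 0.74 = 3.700
  c=6: 6 × 0.70 = 4.200
  c=7: 7 × 0.62 = 4.340
  c=8: 8 × 0.55 = 4.400
  c=9: 9 × 0.44 = 3.960
Maximum at c = 8 (4.400 recruits).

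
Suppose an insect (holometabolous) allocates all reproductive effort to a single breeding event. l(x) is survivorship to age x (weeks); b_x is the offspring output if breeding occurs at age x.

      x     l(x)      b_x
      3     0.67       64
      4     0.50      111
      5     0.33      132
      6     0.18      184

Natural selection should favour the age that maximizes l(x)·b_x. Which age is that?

Expected offspring if breeding at age x = l(x) × b_x:
  age 3: 0.67 × 64 = 42.880
  age 4: 0.50 × 111 = 55.500
  age 5: 0.33 × 132 = 43.560
  age 6: 0.18 × 184 = 33.120
Maximum at age 4 (55.500).

4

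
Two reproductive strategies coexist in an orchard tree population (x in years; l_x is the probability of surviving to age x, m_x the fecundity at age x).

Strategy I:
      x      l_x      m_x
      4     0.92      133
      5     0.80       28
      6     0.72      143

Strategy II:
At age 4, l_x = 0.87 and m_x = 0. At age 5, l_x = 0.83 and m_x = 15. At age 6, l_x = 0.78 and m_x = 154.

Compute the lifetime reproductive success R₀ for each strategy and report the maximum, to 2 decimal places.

Strategy I: R₀ = 0.92×133 + 0.80×28 + 0.72×143 = 247.7200
Strategy II: R₀ = 0.87×0 + 0.83×15 + 0.78×154 = 132.5700
Highest R₀: strategy I with 247.7200.

247.72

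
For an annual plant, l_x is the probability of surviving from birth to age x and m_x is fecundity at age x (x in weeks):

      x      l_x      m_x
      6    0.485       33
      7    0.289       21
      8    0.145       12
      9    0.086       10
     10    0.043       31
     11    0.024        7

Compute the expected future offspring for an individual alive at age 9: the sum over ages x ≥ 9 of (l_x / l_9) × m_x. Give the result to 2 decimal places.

27.45

l_9 = 0.086. Conditional survival from age 9 to x is l_x / l_9.
  x=9: (0.086/0.086) × 10 = 10.0000
  x=10: (0.043/0.086) × 31 = 15.5000
  x=11: (0.024/0.086) × 7 = 1.9535
Sum = 10.0000 + 15.5000 + 1.9535 = 27.4535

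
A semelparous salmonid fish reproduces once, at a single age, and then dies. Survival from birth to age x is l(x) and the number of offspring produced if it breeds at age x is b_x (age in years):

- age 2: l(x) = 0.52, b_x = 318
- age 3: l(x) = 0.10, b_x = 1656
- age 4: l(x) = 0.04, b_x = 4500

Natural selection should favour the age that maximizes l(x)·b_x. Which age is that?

Expected offspring if breeding at age x = l(x) × b_x:
  age 2: 0.52 × 318 = 165.360
  age 3: 0.10 × 1656 = 165.600
  age 4: 0.04 × 4500 = 180.000
Maximum at age 4 (180.000).

4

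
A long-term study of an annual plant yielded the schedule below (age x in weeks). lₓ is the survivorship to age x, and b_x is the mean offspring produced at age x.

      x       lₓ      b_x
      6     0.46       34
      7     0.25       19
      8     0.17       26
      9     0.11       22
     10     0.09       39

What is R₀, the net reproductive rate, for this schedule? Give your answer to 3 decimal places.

30.740

R₀ = Σ lₓ b_x:
  age 6: 0.46 × 34 = 15.6400
  age 7: 0.25 × 19 = 4.7500
  age 8: 0.17 × 26 = 4.4200
  age 9: 0.11 × 22 = 2.4200
  age 10: 0.09 × 39 = 3.5100
R₀ = 15.6400 + 4.7500 + 4.4200 + 2.4200 + 3.5100 = 30.7400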